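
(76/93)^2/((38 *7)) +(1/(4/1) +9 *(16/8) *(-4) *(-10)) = 174424991/242172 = 720.25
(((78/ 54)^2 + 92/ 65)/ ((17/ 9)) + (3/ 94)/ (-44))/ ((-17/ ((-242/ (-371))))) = -119783081/ 1684563660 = -0.07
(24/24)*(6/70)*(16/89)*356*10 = 54.86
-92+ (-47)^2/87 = -66.61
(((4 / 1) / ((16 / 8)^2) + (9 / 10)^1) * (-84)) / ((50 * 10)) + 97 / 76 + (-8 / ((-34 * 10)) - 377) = -303635629 / 807500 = -376.02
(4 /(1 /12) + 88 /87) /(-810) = -2132 /35235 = -0.06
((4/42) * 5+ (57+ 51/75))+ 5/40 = 244781/4200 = 58.28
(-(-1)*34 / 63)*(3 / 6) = 17 / 63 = 0.27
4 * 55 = 220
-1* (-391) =391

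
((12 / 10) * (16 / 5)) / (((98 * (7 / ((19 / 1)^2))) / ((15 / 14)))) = 25992 / 12005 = 2.17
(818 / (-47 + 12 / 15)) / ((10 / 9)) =-15.94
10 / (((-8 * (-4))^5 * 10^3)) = 1 / 3355443200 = 0.00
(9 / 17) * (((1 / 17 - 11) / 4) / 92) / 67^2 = -837 / 238707064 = -0.00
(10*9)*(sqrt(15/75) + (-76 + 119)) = 3910.25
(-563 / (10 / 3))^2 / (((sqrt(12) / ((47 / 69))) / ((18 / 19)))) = 134077887 * sqrt(3) / 43700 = 5314.18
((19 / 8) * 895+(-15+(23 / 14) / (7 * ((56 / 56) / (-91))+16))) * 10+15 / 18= 5319245 / 252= 21108.12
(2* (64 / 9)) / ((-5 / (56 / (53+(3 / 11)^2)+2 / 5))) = -2990336 / 722475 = -4.14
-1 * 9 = -9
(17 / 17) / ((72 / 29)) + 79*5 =28469 / 72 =395.40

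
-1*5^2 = -25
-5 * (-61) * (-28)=-8540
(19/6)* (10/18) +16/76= 2021/1026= 1.97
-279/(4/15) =-4185/4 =-1046.25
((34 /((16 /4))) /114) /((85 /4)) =1 /285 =0.00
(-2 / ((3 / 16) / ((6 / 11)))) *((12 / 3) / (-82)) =128 / 451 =0.28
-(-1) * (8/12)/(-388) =-1/582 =-0.00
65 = 65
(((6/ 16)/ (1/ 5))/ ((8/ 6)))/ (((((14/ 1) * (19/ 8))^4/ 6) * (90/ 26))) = 624/ 312900721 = 0.00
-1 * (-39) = 39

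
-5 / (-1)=5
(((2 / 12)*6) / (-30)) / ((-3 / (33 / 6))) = 11 / 180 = 0.06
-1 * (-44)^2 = -1936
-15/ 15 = -1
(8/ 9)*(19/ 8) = 2.11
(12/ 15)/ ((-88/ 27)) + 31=3383/ 110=30.75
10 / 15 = 2 / 3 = 0.67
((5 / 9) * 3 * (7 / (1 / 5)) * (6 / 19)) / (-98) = -25 / 133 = -0.19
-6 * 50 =-300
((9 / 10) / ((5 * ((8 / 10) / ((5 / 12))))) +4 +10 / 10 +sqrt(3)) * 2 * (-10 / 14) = -815 / 112-10 * sqrt(3) / 7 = -9.75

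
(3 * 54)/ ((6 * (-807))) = -9/ 269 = -0.03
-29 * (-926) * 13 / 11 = 349102 / 11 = 31736.55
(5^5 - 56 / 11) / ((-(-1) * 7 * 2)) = 34319 / 154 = 222.85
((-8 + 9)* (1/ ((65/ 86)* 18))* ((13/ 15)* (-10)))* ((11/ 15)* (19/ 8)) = -8987/ 8100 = -1.11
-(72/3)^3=-13824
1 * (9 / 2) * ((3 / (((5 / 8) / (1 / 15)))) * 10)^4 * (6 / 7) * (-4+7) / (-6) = -884736 / 4375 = -202.23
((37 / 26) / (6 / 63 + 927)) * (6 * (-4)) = -9324 / 253097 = -0.04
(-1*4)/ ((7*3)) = -4/ 21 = -0.19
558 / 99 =62 / 11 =5.64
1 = 1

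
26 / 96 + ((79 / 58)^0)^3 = 61 / 48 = 1.27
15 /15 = 1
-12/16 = -3/4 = -0.75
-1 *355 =-355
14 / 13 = 1.08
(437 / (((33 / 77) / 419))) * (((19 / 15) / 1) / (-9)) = -24352699 / 405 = -60130.12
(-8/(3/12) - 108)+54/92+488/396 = -138.18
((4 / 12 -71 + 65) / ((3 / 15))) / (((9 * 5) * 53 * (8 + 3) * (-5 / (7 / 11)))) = 119 / 865755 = 0.00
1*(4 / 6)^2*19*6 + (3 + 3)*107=2078 / 3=692.67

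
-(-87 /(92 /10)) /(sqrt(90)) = 29*sqrt(10) /92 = 1.00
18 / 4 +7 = 23 / 2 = 11.50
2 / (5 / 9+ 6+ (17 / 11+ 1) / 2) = 198 / 775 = 0.26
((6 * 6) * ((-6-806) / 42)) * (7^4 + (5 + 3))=-1676664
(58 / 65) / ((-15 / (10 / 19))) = -116 / 3705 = -0.03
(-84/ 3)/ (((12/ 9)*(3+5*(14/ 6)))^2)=-567/ 7744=-0.07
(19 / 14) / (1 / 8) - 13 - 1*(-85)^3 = 4298860 / 7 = 614122.86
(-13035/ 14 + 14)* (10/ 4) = -2292.68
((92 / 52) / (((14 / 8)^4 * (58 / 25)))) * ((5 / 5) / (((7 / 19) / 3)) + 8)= 8316800 / 6336239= 1.31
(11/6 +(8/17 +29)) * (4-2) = 3193/51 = 62.61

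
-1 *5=-5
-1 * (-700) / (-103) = -700 / 103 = -6.80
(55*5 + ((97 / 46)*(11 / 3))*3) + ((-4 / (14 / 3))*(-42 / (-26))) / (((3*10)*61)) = 54387767 / 182390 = 298.19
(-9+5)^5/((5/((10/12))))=-512/3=-170.67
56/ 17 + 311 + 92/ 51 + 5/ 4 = 64739/ 204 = 317.35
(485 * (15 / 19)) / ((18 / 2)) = 2425 / 57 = 42.54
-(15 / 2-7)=-1 / 2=-0.50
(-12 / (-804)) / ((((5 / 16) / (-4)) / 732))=-46848 / 335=-139.84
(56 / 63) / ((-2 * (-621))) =4 / 5589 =0.00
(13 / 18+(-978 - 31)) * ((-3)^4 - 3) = -235937 / 3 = -78645.67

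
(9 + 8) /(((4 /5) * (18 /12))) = 85 /6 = 14.17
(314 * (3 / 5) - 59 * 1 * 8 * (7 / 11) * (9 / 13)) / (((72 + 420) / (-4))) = 4658 / 29315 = 0.16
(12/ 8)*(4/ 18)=0.33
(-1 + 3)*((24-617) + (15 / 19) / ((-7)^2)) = -1104136 / 931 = -1185.97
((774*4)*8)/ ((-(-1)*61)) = 24768/ 61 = 406.03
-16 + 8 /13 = -200 /13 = -15.38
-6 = -6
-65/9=-7.22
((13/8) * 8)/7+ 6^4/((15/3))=9137/35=261.06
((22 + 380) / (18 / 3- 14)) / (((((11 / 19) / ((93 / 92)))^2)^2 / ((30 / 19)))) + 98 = -1341384251265629 / 2097741865472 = -639.44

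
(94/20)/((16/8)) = 2.35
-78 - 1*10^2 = -178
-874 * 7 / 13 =-6118 / 13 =-470.62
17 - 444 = -427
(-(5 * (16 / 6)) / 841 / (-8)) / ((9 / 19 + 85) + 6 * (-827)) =-95 / 233766042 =-0.00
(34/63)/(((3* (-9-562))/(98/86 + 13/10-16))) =14161/3314655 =0.00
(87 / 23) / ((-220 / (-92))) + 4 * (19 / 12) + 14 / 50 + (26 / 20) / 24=36297 / 4400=8.25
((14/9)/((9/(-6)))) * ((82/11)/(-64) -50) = 51.97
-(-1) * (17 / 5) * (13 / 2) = 221 / 10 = 22.10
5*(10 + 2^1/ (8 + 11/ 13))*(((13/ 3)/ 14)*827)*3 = 903084/ 23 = 39264.52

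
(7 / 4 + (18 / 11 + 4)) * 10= 1625 / 22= 73.86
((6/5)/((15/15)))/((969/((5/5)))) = 2/1615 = 0.00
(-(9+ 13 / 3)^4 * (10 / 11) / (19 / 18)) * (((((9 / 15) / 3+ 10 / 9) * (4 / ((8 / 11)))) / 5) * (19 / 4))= -15104000 / 81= -186469.14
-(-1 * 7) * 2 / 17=14 / 17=0.82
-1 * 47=-47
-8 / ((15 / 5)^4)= -8 / 81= -0.10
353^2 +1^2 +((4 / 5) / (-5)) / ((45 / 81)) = 15576214 / 125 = 124609.71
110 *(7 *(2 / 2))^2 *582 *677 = 2123735460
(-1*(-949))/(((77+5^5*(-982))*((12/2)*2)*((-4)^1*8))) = 949/1178370432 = 0.00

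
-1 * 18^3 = -5832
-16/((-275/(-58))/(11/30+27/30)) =-17632/4125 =-4.27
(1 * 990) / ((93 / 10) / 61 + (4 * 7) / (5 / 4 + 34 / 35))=187812900 / 2420123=77.60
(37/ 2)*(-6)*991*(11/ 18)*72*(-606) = 2933066664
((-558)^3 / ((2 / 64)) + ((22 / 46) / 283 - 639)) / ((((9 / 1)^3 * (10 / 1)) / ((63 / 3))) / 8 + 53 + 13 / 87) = -88154437893428256 / 1530767093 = -57588406.69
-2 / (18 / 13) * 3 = -13 / 3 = -4.33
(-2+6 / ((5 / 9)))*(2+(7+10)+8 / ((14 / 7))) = 1012 / 5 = 202.40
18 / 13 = 1.38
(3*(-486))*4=-5832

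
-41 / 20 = -2.05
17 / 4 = 4.25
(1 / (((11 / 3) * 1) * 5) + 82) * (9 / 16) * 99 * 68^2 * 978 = 103320631026 / 5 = 20664126205.20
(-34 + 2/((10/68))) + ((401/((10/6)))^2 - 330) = 1438449/25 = 57537.96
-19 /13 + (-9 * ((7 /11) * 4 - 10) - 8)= 8241 /143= 57.63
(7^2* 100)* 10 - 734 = 48266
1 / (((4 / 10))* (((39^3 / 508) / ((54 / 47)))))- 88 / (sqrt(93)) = 2540 / 103259- 88* sqrt(93) / 93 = -9.10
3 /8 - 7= -53 /8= -6.62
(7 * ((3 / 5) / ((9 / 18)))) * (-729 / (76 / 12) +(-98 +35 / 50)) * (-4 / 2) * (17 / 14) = 2058207 / 475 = 4333.07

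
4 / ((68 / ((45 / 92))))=45 / 1564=0.03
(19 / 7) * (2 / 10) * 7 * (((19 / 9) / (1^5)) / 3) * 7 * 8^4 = 10350592 / 135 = 76671.05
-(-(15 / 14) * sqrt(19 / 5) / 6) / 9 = sqrt(95) / 252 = 0.04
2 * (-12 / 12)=-2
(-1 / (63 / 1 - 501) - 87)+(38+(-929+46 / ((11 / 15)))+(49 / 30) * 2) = -21970171 / 24090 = -912.00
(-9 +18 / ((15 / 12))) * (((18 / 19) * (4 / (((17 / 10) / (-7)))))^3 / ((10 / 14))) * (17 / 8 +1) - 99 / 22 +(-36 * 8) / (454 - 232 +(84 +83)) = -2353251690170559 / 26217251726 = -89759.66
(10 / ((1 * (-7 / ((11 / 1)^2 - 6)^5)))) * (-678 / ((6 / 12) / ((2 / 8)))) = 68185008656250 / 7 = 9740715522321.43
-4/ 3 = -1.33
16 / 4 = 4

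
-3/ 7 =-0.43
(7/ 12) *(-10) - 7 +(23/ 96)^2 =-117743/ 9216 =-12.78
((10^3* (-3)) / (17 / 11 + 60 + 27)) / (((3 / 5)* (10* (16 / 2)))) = -1375 / 1948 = -0.71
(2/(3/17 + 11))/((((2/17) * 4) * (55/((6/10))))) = 0.00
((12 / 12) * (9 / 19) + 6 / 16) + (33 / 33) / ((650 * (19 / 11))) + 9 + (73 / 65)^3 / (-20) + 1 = 2249686379 / 208715000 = 10.78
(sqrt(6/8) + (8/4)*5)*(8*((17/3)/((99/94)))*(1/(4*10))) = 799*sqrt(3)/1485 + 3196/297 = 11.69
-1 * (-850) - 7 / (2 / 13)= 1609 / 2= 804.50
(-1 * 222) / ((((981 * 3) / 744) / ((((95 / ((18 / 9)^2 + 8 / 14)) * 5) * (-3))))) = 3813775 / 218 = 17494.38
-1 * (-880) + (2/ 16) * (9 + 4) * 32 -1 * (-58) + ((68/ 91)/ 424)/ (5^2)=238738517/ 241150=990.00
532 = 532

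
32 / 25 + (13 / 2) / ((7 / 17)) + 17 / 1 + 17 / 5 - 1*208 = -59687 / 350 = -170.53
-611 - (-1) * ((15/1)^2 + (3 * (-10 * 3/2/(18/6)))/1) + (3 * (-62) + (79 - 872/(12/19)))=-5666/3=-1888.67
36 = 36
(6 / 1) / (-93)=-2 / 31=-0.06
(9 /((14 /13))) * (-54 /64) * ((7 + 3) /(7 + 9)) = -15795 /3584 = -4.41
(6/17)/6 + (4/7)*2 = 1.20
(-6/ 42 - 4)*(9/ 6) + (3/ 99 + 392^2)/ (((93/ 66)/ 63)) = 2981694147/ 434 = 6870263.01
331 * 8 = 2648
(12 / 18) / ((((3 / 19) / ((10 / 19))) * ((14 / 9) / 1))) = 10 / 7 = 1.43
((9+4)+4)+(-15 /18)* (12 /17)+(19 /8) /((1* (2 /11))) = 29.47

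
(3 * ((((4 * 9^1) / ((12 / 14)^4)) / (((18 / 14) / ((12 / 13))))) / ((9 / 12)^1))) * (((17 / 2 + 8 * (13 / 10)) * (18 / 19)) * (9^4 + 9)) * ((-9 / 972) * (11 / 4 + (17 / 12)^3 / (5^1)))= -246254533721 / 355680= -692348.55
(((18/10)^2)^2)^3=282429536481/244140625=1156.83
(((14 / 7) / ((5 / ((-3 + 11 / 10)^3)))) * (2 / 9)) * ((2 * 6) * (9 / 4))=-16.46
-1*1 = -1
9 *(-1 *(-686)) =6174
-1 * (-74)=74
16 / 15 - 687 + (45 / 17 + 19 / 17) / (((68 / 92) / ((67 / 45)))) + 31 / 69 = -202770212 / 299115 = -677.90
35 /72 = 0.49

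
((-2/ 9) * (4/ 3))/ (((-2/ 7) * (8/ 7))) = 49/ 54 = 0.91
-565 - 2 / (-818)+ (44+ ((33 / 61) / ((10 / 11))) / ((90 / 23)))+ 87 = -3247203253 / 7484700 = -433.85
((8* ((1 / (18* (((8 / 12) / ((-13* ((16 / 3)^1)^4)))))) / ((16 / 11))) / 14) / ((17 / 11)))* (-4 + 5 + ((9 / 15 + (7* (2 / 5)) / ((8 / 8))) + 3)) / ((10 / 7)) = -119195648 / 103275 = -1154.16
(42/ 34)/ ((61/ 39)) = 819/ 1037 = 0.79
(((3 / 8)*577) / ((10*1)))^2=2996361 / 6400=468.18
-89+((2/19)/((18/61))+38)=-8660/171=-50.64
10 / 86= 5 / 43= 0.12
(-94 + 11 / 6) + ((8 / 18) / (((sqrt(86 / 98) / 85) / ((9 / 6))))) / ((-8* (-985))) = -92.16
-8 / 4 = -2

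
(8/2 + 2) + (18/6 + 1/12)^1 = 109/12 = 9.08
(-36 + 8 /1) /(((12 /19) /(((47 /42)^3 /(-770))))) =0.08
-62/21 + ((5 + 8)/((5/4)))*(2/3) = 418/105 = 3.98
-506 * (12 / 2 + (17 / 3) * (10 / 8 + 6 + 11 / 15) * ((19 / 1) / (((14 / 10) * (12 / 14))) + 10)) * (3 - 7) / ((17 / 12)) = 256773748 / 153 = 1678259.79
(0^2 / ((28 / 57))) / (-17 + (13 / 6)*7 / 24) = 0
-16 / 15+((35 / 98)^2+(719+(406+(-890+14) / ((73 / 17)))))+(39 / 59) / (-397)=63358608457 / 68863620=920.06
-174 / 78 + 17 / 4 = 105 / 52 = 2.02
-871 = -871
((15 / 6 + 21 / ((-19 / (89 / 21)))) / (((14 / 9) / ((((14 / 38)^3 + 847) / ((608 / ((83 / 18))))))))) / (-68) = 1429446833 / 10775982848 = 0.13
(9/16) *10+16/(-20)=193/40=4.82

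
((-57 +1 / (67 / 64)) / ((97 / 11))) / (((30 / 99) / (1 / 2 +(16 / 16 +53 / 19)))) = -44435919 / 493924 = -89.97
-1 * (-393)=393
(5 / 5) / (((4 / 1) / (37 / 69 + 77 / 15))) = 163 / 115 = 1.42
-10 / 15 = -2 / 3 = -0.67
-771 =-771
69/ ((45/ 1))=23/ 15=1.53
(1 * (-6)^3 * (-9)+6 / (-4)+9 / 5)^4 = 142906869159002001 / 10000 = 14290686915900.20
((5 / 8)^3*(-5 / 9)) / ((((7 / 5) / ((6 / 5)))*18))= -625 / 96768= -0.01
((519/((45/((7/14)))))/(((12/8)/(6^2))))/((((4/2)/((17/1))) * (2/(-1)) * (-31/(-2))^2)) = -11764/4805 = -2.45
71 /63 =1.13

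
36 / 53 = 0.68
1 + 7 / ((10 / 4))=19 / 5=3.80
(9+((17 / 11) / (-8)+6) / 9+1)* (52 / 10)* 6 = 109603 / 330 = 332.13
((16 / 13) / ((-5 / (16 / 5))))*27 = -6912 / 325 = -21.27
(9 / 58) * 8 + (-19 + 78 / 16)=-2989 / 232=-12.88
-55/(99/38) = -190/9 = -21.11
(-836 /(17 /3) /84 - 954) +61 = -106476 /119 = -894.76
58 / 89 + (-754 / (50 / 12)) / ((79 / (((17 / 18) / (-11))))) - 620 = -3591435548 / 5800575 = -619.15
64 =64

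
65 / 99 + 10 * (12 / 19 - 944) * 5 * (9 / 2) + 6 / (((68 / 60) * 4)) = -13574614765 / 63954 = -212255.91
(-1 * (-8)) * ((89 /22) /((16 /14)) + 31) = 6079 /22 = 276.32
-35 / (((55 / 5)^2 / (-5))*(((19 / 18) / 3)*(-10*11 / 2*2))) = -945 / 25289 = -0.04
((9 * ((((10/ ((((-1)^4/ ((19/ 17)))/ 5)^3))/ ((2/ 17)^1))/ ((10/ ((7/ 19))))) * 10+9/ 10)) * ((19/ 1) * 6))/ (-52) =-8103528063/ 75140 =-107845.73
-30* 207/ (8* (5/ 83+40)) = -19.38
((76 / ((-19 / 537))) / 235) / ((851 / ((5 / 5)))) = -2148 / 199985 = -0.01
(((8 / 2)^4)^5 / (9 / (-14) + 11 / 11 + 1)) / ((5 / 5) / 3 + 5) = 2886218022912 / 19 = 151906211732.21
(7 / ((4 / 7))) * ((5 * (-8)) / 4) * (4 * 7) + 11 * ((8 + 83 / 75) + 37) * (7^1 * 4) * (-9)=-3280942 / 25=-131237.68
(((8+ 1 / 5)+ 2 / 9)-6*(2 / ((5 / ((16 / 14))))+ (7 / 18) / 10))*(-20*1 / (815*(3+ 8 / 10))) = -6862 / 195111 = -0.04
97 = 97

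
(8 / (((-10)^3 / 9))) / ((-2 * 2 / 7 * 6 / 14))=147 / 500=0.29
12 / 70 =6 / 35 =0.17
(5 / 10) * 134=67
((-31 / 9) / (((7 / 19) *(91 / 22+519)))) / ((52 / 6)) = -6479 / 3141957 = -0.00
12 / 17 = 0.71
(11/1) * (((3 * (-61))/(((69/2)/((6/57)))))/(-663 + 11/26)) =69784/7528199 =0.01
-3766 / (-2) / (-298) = -1883 / 298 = -6.32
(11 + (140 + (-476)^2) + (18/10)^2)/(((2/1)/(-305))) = -172881808/5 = -34576361.60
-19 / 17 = -1.12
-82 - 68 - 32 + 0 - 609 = -791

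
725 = 725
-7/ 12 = -0.58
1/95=0.01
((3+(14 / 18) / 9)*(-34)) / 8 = -2125 / 162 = -13.12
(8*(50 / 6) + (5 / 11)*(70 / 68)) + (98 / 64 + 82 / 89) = 111181385 / 1597728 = 69.59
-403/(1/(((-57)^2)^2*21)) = -89335436463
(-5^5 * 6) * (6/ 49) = -112500/ 49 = -2295.92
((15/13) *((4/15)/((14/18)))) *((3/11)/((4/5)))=135/1001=0.13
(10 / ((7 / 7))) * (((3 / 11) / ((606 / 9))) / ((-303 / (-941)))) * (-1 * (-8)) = 1.01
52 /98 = 0.53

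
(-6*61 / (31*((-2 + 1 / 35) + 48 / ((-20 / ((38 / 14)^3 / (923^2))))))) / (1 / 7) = 1247743732690 / 29764693989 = 41.92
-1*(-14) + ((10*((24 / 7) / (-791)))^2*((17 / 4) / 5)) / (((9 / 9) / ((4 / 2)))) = 429315086 / 30658369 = 14.00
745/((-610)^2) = 149/74420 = 0.00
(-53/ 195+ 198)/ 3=38557/ 585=65.91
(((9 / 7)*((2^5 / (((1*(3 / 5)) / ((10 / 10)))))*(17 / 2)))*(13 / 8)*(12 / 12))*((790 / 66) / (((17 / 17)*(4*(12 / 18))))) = 1309425 / 308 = 4251.38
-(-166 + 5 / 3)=493 / 3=164.33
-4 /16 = -1 /4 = -0.25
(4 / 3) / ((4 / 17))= 17 / 3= 5.67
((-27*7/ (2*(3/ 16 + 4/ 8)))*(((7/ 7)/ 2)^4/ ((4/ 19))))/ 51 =-1197/ 1496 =-0.80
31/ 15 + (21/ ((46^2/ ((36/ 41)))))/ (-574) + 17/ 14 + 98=9456717073/ 93371145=101.28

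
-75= -75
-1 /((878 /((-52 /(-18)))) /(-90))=130 /439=0.30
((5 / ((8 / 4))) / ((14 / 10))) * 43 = 76.79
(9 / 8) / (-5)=-9 / 40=-0.22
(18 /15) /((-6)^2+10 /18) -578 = -950756 /1645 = -577.97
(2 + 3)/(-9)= -5/9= -0.56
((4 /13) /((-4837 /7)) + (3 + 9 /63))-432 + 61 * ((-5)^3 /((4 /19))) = -36647.61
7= 7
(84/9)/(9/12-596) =-0.02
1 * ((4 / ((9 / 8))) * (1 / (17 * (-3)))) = -32 / 459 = -0.07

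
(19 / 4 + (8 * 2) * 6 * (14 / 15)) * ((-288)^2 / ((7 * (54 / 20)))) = 2898432 / 7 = 414061.71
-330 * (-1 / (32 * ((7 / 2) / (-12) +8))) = 99 / 74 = 1.34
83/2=41.50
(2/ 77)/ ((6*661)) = 1/ 152691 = 0.00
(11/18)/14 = 11/252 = 0.04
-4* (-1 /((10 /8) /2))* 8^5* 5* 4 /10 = 2097152 /5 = 419430.40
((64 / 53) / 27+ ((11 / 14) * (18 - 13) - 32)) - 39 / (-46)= -6261769 / 230391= -27.18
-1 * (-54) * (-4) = -216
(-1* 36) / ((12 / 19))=-57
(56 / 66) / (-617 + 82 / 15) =-140 / 100903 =-0.00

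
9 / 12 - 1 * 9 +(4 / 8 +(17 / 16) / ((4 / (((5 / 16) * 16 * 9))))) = 269 / 64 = 4.20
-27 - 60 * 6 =-387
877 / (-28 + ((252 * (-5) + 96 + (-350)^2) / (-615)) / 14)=-3775485 / 181208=-20.84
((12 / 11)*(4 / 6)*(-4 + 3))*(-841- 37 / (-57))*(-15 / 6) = -958000 / 627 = -1527.91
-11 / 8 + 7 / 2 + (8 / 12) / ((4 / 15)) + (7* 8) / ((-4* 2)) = -19 / 8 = -2.38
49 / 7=7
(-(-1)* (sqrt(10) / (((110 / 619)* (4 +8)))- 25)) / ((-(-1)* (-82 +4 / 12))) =15 / 49- 619* sqrt(10) / 107800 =0.29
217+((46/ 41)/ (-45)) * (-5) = 80119/ 369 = 217.12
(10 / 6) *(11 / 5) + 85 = 88.67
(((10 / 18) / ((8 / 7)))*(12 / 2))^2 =1225 / 144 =8.51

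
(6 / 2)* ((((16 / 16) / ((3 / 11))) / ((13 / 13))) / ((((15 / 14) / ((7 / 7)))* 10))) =77 / 75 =1.03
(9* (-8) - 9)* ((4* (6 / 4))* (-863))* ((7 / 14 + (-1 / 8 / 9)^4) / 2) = 11596069727 / 110592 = 104854.51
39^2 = 1521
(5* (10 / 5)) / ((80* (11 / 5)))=5 / 88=0.06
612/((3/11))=2244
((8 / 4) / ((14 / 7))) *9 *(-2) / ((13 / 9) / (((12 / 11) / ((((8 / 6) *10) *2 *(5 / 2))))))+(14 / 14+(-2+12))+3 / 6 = 80767 / 7150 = 11.30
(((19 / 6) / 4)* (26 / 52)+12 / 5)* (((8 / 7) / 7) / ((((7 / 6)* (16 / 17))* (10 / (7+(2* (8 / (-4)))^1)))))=0.12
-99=-99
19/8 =2.38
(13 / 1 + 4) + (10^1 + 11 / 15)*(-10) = -271 / 3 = -90.33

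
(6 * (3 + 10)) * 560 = 43680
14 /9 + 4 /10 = 88 /45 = 1.96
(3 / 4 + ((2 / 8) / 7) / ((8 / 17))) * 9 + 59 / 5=21541 / 1120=19.23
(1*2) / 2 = 1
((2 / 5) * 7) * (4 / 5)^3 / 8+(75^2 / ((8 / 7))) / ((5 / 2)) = 4922323 / 2500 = 1968.93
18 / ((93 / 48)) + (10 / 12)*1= 1883 / 186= 10.12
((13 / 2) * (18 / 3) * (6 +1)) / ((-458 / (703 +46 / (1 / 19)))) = -430521 / 458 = -940.00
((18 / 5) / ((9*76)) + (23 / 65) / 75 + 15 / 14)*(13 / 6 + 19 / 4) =58196197 / 7780500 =7.48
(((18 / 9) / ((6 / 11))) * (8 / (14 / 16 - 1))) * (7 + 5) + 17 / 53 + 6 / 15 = -746049 / 265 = -2815.28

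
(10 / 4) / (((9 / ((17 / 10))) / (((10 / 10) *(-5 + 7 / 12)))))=-901 / 432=-2.09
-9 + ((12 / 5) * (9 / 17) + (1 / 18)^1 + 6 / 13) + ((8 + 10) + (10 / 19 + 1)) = 4653583 / 377910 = 12.31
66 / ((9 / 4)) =88 / 3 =29.33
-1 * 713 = -713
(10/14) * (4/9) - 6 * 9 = -53.68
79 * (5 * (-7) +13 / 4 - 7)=-12245 / 4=-3061.25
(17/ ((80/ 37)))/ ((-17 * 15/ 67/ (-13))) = 32227/ 1200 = 26.86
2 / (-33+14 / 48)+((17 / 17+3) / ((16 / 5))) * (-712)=-698698 / 785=-890.06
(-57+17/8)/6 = -439/48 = -9.15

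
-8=-8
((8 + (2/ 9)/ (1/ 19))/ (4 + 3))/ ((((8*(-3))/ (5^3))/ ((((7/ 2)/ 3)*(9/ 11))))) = -625/ 72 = -8.68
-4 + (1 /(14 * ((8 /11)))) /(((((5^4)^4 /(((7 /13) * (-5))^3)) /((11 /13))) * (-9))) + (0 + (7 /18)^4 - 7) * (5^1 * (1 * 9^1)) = -64652924176635502063 /203329775390625000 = -317.97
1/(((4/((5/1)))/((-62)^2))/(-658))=-3161690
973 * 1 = 973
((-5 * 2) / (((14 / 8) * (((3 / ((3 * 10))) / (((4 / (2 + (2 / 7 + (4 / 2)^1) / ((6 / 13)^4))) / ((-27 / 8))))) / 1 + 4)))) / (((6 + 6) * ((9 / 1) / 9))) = 640 / 563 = 1.14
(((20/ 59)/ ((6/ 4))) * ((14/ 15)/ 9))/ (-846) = -56/ 2021517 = -0.00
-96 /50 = -48 /25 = -1.92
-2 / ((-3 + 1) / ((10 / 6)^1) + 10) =-0.23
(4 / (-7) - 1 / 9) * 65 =-2795 / 63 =-44.37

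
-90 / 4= -45 / 2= -22.50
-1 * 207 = -207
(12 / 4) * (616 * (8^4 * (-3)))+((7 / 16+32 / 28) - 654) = -2543394159 / 112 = -22708876.42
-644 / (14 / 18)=-828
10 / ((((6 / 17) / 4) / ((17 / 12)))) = 1445 / 9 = 160.56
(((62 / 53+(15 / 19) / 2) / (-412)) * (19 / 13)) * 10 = -15755 / 283868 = -0.06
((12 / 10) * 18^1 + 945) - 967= -2 / 5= -0.40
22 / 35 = 0.63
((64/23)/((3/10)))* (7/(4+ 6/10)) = 22400/1587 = 14.11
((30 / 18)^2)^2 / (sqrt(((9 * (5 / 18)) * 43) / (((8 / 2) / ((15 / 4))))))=0.77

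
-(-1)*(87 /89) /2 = 87 /178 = 0.49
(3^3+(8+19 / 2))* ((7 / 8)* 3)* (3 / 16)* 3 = 65.71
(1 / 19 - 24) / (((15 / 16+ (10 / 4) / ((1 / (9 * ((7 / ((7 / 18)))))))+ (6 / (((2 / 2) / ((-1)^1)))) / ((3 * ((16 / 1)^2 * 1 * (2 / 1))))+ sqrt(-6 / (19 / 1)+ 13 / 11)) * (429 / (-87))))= 3857473280 / 322430325319 - 9502720 * sqrt(37829) / 67387937991671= 0.01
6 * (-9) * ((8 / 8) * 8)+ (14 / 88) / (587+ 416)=-19065017 / 44132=-432.00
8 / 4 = 2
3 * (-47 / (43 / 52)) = -7332 / 43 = -170.51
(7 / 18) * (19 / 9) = 133 / 162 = 0.82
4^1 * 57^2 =12996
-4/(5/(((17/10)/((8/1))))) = -17/100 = -0.17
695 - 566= 129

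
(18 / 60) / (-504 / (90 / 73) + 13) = -3 / 3958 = -0.00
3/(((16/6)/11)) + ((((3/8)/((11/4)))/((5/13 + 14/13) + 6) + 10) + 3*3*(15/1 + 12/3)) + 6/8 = 1657207/8536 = 194.14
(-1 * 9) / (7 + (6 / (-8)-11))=36 / 19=1.89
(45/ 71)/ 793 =45/ 56303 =0.00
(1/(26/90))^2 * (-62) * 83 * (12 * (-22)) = 2751051600/169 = 16278411.83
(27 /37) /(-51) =-9 /629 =-0.01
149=149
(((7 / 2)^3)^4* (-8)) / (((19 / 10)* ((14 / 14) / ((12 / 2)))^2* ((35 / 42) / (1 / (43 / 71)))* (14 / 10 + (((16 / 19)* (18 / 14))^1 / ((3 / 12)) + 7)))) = -309560388250365 / 3883072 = -79720486.32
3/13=0.23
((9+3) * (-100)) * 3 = -3600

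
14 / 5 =2.80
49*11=539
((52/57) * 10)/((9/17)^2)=150280/4617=32.55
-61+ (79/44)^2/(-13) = -1541489/25168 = -61.25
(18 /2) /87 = 3 /29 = 0.10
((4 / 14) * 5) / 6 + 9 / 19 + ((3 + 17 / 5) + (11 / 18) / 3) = 262699 / 35910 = 7.32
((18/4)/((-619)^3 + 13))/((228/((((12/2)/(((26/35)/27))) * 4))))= -405/5579298244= -0.00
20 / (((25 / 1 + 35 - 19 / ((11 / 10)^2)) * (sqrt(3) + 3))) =121 / 536 - 121 * sqrt(3) / 1608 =0.10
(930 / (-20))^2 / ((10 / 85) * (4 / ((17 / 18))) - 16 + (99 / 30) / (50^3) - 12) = -781112812500 / 9934990463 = -78.62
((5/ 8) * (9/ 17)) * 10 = 225/ 68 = 3.31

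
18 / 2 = 9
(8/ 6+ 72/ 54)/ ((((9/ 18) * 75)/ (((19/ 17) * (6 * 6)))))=1216/ 425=2.86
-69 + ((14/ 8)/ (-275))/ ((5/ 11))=-34507/ 500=-69.01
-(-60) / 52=15 / 13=1.15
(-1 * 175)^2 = 30625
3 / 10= 0.30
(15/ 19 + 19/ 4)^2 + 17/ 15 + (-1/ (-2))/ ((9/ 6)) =2785687/ 86640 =32.15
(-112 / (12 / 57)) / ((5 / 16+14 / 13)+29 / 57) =-901056 / 3215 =-280.27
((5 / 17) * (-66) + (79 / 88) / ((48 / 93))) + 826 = 19348129 / 23936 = 808.33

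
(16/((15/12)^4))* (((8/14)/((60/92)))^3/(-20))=-0.22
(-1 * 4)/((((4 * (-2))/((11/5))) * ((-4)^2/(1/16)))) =11/2560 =0.00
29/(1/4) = 116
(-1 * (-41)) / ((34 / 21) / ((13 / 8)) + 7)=11193 / 2183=5.13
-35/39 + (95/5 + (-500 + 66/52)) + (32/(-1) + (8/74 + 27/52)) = -2955269/5772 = -512.00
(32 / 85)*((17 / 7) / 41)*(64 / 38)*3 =0.11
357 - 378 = -21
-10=-10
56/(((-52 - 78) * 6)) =-14/195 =-0.07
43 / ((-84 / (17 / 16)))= -0.54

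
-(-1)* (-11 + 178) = 167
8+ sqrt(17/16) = sqrt(17)/4+ 8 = 9.03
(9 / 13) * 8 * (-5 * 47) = -16920 / 13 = -1301.54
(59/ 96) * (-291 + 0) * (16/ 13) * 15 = -85845/ 26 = -3301.73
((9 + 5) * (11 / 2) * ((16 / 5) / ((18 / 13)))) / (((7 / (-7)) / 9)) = -1601.60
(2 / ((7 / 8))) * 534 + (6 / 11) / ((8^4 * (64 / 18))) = 6159335613 / 5046272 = 1220.57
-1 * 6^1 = -6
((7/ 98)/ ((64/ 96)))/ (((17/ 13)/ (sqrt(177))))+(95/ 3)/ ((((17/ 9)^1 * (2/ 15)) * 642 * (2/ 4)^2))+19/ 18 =2.93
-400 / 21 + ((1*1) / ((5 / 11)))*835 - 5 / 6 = 1817.12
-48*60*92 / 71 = -264960 / 71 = -3731.83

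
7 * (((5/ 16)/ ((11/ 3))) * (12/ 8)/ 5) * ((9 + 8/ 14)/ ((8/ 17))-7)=6723/ 2816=2.39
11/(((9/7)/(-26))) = -2002/9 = -222.44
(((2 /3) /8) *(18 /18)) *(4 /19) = 1 /57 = 0.02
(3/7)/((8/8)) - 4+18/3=17/7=2.43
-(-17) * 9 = 153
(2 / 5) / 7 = 2 / 35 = 0.06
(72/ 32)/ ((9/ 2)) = 1/ 2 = 0.50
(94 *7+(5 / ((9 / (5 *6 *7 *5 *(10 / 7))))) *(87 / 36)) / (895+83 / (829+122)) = 7622899 / 2553684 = 2.99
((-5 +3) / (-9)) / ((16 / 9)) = 1 / 8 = 0.12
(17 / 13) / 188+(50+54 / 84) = 866517 / 17108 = 50.65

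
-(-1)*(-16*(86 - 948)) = 13792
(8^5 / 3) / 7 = 32768 / 21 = 1560.38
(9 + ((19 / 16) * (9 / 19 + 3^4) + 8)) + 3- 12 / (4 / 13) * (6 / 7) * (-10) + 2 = 12685 / 28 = 453.04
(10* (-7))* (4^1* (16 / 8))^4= -286720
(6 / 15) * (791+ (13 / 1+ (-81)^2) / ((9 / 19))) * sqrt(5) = 52810 * sqrt(5) / 9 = 13120.75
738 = 738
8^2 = 64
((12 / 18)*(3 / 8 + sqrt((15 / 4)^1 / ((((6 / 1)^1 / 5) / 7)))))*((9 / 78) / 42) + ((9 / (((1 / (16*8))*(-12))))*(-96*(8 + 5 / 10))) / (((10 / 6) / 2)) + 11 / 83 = 5*sqrt(14) / 2184 + 56800574063 / 604240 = 94003.34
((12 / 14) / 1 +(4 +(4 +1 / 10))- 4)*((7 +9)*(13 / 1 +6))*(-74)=-3903056 / 35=-111515.89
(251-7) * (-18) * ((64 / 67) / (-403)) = 281088 / 27001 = 10.41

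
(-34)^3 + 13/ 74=-2908483/ 74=-39303.82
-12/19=-0.63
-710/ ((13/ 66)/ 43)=-2014980/ 13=-154998.46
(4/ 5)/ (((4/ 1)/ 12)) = 12/ 5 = 2.40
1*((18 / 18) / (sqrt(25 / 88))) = 2*sqrt(22) / 5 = 1.88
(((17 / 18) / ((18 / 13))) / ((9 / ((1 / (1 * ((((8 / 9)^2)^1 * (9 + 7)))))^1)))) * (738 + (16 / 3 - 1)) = 492167 / 110592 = 4.45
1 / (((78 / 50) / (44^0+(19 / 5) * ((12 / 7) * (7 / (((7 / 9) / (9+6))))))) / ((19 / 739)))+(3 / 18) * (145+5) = 7971100 / 201747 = 39.51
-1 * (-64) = 64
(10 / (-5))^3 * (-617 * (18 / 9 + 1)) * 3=44424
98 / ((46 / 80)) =3920 / 23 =170.43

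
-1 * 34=-34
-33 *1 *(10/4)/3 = -55/2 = -27.50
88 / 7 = 12.57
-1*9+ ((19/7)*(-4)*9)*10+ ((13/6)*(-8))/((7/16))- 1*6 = -21667/21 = -1031.76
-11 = -11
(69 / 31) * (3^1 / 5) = 207 / 155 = 1.34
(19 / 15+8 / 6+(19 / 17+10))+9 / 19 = 22919 / 1615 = 14.19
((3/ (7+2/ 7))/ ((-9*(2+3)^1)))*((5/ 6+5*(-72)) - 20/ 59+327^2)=-15534071/ 15930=-975.15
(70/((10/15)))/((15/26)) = 182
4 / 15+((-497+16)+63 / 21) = -7166 / 15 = -477.73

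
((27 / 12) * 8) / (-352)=-9 / 176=-0.05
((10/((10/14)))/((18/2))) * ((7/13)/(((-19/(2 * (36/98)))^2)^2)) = 373248/199317759277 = 0.00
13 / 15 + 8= 133 / 15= 8.87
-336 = -336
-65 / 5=-13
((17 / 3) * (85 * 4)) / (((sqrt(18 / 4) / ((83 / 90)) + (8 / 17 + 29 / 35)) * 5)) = -3662777000540 / 26363501907 + 1528559581500 * sqrt(2) / 8787833969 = 107.06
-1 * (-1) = 1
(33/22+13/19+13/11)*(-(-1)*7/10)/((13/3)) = 29547/54340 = 0.54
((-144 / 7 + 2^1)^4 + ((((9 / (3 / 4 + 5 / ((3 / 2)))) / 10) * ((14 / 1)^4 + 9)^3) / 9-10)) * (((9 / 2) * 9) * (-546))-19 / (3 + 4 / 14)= -242379817253243739799 / 7889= -30723769457883602.46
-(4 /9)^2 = -16 /81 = -0.20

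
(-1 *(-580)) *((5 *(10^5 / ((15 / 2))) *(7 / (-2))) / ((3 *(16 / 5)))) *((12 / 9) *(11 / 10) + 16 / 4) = -2080750000 / 27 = -77064814.81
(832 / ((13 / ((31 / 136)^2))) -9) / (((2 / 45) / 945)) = -34870500 / 289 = -120659.17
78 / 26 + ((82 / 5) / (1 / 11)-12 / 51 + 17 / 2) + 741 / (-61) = 1861593 / 10370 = 179.52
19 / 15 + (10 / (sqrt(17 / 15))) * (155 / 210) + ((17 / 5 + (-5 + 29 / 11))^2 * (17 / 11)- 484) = -48023156 / 99825 + 155 * sqrt(255) / 357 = -474.14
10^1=10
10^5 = 100000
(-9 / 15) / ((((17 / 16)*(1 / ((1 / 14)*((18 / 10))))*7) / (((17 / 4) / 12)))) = -9 / 2450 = -0.00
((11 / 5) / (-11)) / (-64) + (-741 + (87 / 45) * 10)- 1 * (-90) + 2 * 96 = -422077 / 960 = -439.66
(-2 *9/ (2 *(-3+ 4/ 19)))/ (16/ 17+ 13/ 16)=5168/ 2809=1.84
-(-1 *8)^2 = -64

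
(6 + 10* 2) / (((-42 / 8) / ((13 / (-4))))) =338 / 21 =16.10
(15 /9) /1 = 5 /3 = 1.67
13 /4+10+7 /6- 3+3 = 173 /12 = 14.42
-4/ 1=-4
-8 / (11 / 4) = -32 / 11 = -2.91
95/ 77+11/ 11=172/ 77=2.23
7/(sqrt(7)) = sqrt(7) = 2.65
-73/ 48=-1.52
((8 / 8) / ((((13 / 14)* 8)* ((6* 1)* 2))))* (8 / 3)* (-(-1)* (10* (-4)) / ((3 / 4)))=-560 / 351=-1.60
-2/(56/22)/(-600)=11/8400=0.00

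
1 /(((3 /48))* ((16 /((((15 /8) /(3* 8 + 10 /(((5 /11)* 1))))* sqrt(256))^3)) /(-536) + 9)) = 1.80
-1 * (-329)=329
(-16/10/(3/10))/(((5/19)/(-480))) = 9728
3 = 3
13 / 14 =0.93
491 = 491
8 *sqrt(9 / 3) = 8 *sqrt(3) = 13.86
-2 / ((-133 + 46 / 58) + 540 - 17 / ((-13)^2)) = -0.00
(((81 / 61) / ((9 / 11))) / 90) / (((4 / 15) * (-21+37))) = 33 / 7808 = 0.00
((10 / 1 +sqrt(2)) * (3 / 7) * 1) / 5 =0.98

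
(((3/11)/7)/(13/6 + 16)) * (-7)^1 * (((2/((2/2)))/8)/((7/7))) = -9/2398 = -0.00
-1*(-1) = 1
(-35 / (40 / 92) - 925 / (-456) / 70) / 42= -513727 / 268128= -1.92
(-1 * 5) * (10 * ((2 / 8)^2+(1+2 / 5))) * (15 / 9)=-121.88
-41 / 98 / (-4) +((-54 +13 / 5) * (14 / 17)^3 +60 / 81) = -7244138417 / 259995960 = -27.86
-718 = -718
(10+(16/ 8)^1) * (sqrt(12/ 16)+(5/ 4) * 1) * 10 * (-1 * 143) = -21450- 8580 * sqrt(3) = -36311.00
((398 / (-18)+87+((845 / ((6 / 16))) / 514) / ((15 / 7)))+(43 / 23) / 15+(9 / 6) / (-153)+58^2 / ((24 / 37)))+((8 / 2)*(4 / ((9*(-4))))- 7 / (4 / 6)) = 15803404909 / 3014610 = 5242.27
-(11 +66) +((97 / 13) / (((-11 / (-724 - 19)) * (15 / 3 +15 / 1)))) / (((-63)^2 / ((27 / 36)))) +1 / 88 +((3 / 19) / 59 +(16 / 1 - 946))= -1006.98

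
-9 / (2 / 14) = -63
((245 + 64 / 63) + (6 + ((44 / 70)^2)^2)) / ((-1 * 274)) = -3405740179 / 3700541250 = -0.92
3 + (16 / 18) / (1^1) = 35 / 9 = 3.89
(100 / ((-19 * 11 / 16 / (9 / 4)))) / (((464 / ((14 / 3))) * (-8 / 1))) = 525 / 24244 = 0.02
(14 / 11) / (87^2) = 14 / 83259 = 0.00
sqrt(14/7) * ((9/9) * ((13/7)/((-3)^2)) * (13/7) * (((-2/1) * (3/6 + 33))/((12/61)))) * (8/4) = -690703 * sqrt(2)/2646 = -369.16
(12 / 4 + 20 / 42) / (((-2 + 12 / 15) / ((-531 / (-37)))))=-41.57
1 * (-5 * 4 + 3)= -17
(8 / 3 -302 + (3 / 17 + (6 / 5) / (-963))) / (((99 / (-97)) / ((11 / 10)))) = 263921771 / 818550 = 322.43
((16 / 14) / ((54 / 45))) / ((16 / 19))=1.13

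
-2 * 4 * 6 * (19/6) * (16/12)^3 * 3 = -9728/9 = -1080.89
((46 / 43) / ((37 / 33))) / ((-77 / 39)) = -5382 / 11137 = -0.48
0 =0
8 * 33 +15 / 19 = 5031 / 19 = 264.79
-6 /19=-0.32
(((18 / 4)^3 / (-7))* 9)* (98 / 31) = -45927 / 124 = -370.38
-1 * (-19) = 19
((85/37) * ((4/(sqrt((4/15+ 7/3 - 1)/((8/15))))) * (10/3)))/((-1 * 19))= -3400 * sqrt(3)/6327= -0.93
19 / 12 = 1.58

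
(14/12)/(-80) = -0.01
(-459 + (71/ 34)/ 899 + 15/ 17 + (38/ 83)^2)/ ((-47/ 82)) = 3953253952633/ 4948375589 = 798.90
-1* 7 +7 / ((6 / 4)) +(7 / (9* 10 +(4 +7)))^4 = -2.33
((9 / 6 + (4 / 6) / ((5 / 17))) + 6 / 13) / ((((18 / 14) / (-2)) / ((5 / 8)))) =-11543 / 2808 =-4.11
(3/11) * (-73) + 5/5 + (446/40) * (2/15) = -28747/1650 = -17.42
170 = 170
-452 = -452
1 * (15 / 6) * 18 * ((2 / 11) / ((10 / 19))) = 171 / 11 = 15.55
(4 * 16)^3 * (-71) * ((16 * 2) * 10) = -5955911680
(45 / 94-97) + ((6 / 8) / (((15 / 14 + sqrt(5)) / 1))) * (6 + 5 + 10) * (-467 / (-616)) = -124710385 / 1249072 + 205947 * sqrt(5) / 66440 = -92.91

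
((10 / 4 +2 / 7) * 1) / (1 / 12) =234 / 7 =33.43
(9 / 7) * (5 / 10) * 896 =576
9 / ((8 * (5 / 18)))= 81 / 20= 4.05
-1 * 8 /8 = -1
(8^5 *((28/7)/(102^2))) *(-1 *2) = -65536/2601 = -25.20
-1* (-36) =36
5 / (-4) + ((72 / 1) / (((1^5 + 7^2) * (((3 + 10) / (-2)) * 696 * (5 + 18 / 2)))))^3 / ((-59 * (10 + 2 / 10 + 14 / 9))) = -17925689768347156007 / 14340551814677725000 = -1.25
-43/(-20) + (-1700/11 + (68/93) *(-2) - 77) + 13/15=-4705619/20460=-229.99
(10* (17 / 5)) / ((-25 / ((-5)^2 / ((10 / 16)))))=-272 / 5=-54.40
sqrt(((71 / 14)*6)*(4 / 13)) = 2*sqrt(19383) / 91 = 3.06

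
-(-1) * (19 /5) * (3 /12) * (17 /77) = 323 /1540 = 0.21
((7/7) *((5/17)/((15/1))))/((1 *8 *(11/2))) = 1/2244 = 0.00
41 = 41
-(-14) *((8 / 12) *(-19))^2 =20216 / 9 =2246.22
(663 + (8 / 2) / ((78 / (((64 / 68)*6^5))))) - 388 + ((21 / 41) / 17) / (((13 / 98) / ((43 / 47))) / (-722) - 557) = 9985851144713909 / 15355473434587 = 650.31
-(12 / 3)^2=-16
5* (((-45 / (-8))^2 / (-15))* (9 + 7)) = -675 / 4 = -168.75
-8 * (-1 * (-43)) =-344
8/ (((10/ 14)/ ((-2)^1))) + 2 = -20.40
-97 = -97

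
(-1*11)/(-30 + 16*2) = -11/2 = -5.50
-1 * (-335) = 335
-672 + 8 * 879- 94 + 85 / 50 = 62677 / 10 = 6267.70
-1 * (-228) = 228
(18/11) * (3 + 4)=126/11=11.45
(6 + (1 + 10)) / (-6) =-2.83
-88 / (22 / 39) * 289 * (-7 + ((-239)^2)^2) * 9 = -1323904180097304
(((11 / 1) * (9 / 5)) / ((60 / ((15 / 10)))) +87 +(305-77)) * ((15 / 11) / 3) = 63099 / 440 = 143.41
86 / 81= 1.06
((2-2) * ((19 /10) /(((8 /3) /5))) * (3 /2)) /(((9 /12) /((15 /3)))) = 0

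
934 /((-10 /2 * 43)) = -934 /215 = -4.34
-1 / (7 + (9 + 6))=-1 / 22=-0.05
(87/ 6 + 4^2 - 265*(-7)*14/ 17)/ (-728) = -52977/ 24752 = -2.14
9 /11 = 0.82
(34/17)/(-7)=-2/7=-0.29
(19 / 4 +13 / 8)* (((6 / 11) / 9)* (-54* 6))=-1377 / 11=-125.18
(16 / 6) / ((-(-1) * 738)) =0.00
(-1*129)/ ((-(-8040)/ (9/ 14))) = -387/ 37520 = -0.01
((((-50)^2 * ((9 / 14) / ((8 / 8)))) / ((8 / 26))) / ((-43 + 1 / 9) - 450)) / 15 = -43875 / 62104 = -0.71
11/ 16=0.69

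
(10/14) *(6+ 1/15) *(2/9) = 26/27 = 0.96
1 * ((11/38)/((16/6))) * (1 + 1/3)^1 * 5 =55/76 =0.72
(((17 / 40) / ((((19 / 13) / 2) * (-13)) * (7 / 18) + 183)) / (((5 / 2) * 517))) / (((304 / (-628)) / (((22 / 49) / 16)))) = -24021 / 225961148000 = -0.00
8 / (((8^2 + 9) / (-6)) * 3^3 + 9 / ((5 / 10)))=-16 / 621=-0.03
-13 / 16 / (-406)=13 / 6496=0.00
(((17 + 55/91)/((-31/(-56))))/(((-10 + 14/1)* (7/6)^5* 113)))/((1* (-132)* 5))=-2076192/42095568515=-0.00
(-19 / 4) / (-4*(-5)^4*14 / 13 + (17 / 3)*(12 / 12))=741 / 419116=0.00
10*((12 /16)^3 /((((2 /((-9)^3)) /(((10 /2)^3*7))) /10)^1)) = -13455175.78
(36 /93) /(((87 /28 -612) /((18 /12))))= -168 /176173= -0.00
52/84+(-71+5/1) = -1373/21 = -65.38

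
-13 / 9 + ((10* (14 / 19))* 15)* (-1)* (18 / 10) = -34267 / 171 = -200.39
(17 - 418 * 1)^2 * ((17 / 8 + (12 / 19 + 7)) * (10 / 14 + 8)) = 14546540863 / 1064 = 13671560.96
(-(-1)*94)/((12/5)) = 39.17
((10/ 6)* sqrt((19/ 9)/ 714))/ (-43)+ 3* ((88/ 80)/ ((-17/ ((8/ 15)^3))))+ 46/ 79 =0.55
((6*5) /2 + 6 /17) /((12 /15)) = 1305 /68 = 19.19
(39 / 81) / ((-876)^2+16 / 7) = 91 / 145034496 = 0.00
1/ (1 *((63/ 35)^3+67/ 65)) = 1625/ 11152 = 0.15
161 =161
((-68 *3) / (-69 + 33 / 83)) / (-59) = -2822 / 55991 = -0.05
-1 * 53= -53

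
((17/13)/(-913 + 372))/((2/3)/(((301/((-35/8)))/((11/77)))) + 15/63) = -20468/2004405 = -0.01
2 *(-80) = -160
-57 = -57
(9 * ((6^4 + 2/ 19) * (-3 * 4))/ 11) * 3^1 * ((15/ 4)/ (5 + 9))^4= -7212999375/ 36703744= -196.52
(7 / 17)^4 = 2401 / 83521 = 0.03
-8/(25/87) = -696/25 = -27.84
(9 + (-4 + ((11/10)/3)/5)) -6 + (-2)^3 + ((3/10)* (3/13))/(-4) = -8.94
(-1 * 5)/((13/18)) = -90/13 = -6.92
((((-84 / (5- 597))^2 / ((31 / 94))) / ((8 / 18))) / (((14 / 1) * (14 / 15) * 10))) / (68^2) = 11421 / 50236911616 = 0.00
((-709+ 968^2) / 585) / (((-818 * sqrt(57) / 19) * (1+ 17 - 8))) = -20807 * sqrt(57) / 319020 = -0.49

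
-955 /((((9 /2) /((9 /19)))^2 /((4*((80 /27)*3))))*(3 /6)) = -2444800 /3249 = -752.48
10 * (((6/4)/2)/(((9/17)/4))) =170/3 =56.67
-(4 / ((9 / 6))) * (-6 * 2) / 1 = 32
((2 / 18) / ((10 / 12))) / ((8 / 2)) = 1 / 30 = 0.03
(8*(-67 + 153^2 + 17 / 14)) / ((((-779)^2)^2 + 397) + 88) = 217870 / 429631999727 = 0.00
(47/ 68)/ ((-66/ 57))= -893/ 1496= -0.60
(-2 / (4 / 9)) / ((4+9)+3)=-9 / 32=-0.28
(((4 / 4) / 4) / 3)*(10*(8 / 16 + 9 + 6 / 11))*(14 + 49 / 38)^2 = 373004905 / 190608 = 1956.92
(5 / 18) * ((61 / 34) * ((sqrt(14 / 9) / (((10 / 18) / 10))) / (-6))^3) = -2135 * sqrt(14) / 306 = -26.11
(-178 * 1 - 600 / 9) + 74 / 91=-66572 / 273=-243.85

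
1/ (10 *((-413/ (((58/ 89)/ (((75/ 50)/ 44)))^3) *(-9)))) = 0.19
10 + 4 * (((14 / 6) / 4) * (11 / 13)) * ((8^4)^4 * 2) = 43347146413441414 / 39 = 1111465292652343.95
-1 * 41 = -41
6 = 6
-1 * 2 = -2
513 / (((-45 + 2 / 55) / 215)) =-6066225 / 2473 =-2452.98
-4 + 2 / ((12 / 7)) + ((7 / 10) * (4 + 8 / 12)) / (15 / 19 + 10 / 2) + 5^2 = 6251 / 275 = 22.73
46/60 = 23/30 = 0.77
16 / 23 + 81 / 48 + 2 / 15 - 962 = -5296349 / 5520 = -959.48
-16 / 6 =-8 / 3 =-2.67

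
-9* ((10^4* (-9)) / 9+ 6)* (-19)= -1708974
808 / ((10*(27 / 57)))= 7676 / 45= 170.58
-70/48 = -35/24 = -1.46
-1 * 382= -382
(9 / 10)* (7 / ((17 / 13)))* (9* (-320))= -235872 / 17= -13874.82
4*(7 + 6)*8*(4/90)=832/45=18.49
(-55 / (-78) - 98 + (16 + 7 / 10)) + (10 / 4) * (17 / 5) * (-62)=-118481 / 195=-607.59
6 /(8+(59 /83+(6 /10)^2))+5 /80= 36337 /50192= 0.72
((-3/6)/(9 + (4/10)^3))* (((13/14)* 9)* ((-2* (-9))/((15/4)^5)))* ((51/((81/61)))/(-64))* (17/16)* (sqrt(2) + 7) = 229177* sqrt(2)/32120550 + 229177/4588650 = 0.06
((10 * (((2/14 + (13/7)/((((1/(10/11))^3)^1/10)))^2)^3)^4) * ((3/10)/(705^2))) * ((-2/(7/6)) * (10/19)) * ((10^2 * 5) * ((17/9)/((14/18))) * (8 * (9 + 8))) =-3405023829881429506927967000.00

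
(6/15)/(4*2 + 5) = 2/65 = 0.03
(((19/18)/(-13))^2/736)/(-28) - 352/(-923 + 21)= 18054571567/46264877568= 0.39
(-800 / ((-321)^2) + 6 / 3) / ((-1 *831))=-205282 / 85627071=-0.00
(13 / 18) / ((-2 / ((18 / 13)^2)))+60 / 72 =11 / 78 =0.14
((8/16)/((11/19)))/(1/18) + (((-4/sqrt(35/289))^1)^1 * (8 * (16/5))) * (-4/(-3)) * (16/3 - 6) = 171/11 + 69632 * sqrt(35)/1575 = 277.10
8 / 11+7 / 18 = 221 / 198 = 1.12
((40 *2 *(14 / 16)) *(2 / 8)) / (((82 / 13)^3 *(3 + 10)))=5915 / 1102736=0.01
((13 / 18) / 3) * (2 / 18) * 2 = 13 / 243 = 0.05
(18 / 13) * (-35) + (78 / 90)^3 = -47.81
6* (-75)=-450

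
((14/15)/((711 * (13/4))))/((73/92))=5152/10121085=0.00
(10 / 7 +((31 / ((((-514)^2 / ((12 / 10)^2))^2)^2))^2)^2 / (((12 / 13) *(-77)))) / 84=1343856084063951976878316429292770994221500962436041636660238351050740833091746076976424186339560648969 / 79018737742960376240445006042414934460224256591239248235622015041783560985794669762253761291503906250000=0.02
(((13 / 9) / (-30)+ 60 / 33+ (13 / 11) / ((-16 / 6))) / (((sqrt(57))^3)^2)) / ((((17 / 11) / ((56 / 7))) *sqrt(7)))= 15763 *sqrt(7) / 2975125545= 0.00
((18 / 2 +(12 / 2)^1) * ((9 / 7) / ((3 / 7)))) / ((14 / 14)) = 45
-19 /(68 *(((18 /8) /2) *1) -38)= -38 /77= -0.49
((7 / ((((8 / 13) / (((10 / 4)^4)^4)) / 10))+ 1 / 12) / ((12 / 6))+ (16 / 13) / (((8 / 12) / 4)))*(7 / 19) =18953705896912759 / 388497408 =48787213.26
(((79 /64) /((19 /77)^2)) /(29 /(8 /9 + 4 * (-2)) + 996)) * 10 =0.20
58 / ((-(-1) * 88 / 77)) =203 / 4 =50.75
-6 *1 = -6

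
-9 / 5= -1.80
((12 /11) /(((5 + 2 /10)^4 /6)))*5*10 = 0.45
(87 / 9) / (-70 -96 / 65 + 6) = -0.15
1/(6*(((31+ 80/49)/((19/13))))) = 931/124722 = 0.01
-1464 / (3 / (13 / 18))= -3172 / 9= -352.44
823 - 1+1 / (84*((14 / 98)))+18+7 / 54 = 90743 / 108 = 840.21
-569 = -569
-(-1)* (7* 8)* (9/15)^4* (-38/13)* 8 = -1378944/8125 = -169.72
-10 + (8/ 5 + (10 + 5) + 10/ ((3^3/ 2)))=991/ 135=7.34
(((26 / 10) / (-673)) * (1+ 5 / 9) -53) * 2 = -3210574 / 30285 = -106.01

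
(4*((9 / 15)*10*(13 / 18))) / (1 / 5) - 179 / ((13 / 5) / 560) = -1500220 / 39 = -38467.18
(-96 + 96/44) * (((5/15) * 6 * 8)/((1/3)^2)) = -13509.82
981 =981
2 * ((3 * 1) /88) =3 /44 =0.07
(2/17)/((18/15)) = 5/51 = 0.10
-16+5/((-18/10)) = -169/9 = -18.78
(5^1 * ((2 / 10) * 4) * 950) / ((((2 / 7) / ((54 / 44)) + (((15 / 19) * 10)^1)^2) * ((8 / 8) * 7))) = 4629825 / 533548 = 8.68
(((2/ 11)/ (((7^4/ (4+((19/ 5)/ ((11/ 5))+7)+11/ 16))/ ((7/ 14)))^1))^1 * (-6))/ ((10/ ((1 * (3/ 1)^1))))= -21249/ 23241680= -0.00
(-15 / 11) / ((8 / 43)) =-7.33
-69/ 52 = -1.33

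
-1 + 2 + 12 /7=19 /7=2.71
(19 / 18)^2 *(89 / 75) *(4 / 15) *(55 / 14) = 353419 / 255150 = 1.39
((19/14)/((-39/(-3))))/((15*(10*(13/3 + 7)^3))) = 171/357666400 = 0.00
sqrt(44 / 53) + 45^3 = 2 * sqrt(583) / 53 + 91125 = 91125.91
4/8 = 1/2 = 0.50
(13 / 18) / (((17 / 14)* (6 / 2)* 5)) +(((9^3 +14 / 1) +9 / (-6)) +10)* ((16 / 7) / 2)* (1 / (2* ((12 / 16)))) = 9198997 / 16065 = 572.61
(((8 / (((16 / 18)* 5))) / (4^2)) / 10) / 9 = 1 / 800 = 0.00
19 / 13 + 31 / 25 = 878 / 325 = 2.70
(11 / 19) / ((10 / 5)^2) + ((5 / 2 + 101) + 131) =17833 / 76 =234.64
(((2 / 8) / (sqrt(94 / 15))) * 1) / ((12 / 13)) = 13 * sqrt(1410) / 4512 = 0.11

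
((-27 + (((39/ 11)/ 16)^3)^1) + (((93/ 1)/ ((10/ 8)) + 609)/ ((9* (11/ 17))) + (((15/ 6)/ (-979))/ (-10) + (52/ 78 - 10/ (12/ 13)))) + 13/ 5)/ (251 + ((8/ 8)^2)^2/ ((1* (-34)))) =10244186236001/ 31052103075840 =0.33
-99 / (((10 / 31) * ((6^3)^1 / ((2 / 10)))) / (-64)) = 1364 / 75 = 18.19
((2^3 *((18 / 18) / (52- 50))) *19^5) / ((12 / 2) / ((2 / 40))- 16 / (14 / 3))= 17332693 / 204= 84964.18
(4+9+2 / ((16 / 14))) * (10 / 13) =295 / 26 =11.35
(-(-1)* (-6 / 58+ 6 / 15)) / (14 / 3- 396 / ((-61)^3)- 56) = -29280549 / 5068313470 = -0.01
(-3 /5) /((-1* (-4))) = -3 /20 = -0.15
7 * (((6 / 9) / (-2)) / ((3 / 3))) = -7 / 3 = -2.33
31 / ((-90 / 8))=-2.76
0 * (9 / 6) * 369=0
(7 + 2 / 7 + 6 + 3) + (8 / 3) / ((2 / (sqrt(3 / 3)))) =370 / 21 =17.62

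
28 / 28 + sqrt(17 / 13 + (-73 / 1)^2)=1 + sqrt(900822) / 13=74.01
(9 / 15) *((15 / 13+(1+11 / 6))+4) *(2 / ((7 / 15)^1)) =20.54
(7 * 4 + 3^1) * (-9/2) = -279/2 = -139.50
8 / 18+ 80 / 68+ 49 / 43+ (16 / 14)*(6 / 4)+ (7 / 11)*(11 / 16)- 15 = -7433149 / 736848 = -10.09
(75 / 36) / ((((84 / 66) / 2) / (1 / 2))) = 275 / 168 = 1.64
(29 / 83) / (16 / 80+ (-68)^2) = 145 / 1919043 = 0.00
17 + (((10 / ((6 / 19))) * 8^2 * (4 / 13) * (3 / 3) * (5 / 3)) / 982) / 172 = 42008957 / 2470221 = 17.01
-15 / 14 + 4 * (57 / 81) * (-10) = -11045 / 378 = -29.22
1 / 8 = 0.12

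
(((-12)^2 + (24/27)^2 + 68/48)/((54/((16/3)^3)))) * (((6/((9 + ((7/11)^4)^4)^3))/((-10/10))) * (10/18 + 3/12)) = -4264905538146310302383647176600823940259336575813768232928/1566480262289413739802118465494282381815775000006923859375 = -2.72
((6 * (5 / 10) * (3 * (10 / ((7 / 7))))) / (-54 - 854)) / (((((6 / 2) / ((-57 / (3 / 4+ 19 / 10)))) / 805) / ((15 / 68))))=126.20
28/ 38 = 14/ 19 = 0.74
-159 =-159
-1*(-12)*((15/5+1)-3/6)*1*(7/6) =49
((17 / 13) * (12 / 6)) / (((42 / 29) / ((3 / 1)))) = 493 / 91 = 5.42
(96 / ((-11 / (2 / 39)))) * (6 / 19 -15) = 17856 / 2717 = 6.57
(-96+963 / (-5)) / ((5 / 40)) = -11544 / 5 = -2308.80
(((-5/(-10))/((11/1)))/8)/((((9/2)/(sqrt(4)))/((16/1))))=0.04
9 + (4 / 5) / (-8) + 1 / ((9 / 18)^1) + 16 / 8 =129 / 10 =12.90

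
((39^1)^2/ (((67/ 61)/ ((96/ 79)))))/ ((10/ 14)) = 2355.90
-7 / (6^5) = -7 / 7776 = -0.00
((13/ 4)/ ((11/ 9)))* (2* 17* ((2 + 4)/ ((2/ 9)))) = 53703/ 22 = 2441.05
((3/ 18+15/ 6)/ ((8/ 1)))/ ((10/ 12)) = 2/ 5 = 0.40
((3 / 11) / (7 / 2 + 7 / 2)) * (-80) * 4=-960 / 77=-12.47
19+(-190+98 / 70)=-848 / 5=-169.60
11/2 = 5.50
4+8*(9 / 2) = 40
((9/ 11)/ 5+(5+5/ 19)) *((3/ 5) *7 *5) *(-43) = -5120913/ 1045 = -4900.40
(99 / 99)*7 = 7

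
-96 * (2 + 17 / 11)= -3744 / 11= -340.36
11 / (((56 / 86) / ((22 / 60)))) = 5203 / 840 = 6.19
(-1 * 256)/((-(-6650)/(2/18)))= -128/29925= -0.00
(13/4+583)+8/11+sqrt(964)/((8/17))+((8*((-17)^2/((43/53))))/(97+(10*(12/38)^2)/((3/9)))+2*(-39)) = 17*sqrt(241)/4+36707231369/68295524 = 603.45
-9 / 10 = -0.90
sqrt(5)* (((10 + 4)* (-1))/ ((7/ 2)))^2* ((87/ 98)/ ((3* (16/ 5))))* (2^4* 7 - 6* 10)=172.04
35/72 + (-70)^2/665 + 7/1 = 20321/1368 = 14.85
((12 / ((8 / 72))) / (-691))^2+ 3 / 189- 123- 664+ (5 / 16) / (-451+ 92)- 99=-153082472807395 / 172787004432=-885.96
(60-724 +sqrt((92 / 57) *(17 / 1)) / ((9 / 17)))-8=-672 +34 *sqrt(22287) / 513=-662.11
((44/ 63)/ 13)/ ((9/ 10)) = 440/ 7371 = 0.06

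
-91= -91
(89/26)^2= 7921/676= 11.72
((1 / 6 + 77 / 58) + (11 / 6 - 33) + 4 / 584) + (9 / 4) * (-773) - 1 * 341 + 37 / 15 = -267688159 / 127020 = -2107.45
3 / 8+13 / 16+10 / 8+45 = 759 / 16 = 47.44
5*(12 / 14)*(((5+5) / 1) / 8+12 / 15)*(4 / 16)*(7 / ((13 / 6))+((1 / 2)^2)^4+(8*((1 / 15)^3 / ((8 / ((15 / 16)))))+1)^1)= 18573779 / 1996800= 9.30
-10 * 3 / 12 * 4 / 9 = -10 / 9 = -1.11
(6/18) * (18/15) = 2/5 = 0.40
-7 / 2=-3.50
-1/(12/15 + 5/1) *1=-5/29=-0.17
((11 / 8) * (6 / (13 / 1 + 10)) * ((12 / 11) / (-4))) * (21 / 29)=-189 / 2668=-0.07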